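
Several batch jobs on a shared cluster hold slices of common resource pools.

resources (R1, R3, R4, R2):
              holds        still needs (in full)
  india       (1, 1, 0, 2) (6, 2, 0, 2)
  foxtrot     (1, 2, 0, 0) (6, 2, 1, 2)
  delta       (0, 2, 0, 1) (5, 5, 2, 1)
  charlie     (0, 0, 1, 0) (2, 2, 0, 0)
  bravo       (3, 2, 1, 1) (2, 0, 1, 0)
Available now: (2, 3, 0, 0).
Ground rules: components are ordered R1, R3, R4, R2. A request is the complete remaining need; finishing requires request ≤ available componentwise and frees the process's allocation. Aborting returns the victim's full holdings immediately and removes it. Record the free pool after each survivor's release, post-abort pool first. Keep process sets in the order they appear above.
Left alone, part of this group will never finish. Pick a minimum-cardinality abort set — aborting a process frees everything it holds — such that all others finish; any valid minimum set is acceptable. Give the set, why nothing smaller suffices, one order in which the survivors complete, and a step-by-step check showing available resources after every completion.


Abort india.
Key observation: the returned (1, 1, 0, 2) from india is what brings foxtrot — unrunnable before, under any order — into play at step 4.
Why nothing smaller works: aborting no one leaves the state deadlocked as given.
Survivors finish in the order: charlie, bravo, delta, foxtrot. Check, step by step (pool after the aborts first):
  pool = (3, 4, 0, 2)
  charlie: need (2, 2, 0, 0) fits (3, 4, 0, 2); releases (0, 0, 1, 0), pool now (3, 4, 1, 2)
  bravo: need (2, 0, 1, 0) fits (3, 4, 1, 2); releases (3, 2, 1, 1), pool now (6, 6, 2, 3)
  delta: need (5, 5, 2, 1) fits (6, 6, 2, 3); releases (0, 2, 0, 1), pool now (6, 8, 2, 4)
  foxtrot: need (6, 2, 1, 2) fits (6, 8, 2, 4); releases (1, 2, 0, 0), pool now (7, 10, 2, 4)


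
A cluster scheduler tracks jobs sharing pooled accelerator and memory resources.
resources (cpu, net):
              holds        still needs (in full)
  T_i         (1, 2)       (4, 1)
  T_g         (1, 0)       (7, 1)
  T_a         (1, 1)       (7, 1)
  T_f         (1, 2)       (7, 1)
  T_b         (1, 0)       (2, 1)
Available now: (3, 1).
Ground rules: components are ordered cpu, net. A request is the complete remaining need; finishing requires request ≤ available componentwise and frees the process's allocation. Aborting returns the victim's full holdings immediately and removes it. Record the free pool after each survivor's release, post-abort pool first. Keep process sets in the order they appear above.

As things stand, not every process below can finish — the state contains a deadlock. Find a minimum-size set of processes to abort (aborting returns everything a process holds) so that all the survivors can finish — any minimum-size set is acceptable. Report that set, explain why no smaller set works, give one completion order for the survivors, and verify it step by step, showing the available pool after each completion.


Minimum abort set: T_g and T_a.
Key observation: T_f could never have finished before the abort; with (2, 1) returned by T_g and T_a, it fits at step 3.
Why nothing smaller works — every single abort fails: T_i alone leaves T_g blocked (short on cpu); T_g alone leaves T_a blocked (short on cpu); T_a alone leaves T_g blocked (short on cpu); T_f alone leaves T_g blocked (short on cpu); T_b alone leaves T_g blocked (short on cpu).
The survivors complete as T_b, T_i, T_f. Step-by-step check (starting from the post-abort pool):
  pool = (5, 2)
  T_b: need (2, 1) fits (5, 2); releases (1, 0), pool now (6, 2)
  T_i: need (4, 1) fits (6, 2); releases (1, 2), pool now (7, 4)
  T_f: need (7, 1) fits (7, 4); releases (1, 2), pool now (8, 6)


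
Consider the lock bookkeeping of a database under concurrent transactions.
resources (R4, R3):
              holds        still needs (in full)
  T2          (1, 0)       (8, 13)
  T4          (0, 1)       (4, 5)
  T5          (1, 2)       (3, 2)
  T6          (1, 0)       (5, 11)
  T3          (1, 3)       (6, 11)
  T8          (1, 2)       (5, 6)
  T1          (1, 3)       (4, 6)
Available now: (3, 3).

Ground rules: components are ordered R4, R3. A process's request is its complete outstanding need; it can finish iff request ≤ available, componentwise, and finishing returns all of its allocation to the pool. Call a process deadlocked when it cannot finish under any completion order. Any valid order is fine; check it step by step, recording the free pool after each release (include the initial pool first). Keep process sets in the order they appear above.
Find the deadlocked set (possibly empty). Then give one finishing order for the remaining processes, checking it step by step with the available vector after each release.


The deadlocked set is empty.
Key observation: T5 fits the free pool immediately, and its release cascades until everyone finishes.
One completion order for the rest: T5, T4, T1, T8, T6, T3, T2. Walking it through:
  pool = (3, 3)
  T5: need (3, 2) fits (3, 3); releases (1, 2), pool now (4, 5)
  T4: need (4, 5) fits (4, 5); releases (0, 1), pool now (4, 6)
  T1: need (4, 6) fits (4, 6); releases (1, 3), pool now (5, 9)
  T8: need (5, 6) fits (5, 9); releases (1, 2), pool now (6, 11)
  T6: need (5, 11) fits (6, 11); releases (1, 0), pool now (7, 11)
  T3: need (6, 11) fits (7, 11); releases (1, 3), pool now (8, 14)
  T2: need (8, 13) fits (8, 14); releases (1, 0), pool now (9, 14)


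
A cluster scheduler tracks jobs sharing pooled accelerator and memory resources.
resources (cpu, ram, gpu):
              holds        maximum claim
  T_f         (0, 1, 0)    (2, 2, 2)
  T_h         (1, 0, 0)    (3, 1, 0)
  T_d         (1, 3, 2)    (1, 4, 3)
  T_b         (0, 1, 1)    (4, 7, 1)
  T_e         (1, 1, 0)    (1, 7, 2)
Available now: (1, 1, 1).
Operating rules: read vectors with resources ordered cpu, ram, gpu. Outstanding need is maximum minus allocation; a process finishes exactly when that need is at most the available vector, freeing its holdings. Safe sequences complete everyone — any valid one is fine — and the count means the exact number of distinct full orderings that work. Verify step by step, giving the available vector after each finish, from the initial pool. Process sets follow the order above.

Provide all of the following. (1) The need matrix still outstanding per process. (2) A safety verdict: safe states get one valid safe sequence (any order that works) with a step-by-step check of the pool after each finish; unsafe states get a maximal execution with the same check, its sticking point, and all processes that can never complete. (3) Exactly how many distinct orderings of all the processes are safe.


(1) Need matrix, components ordered cpu, ram, gpu:
  T_f: (2, 1, 2)
  T_h: (2, 1, 0)
  T_d: (0, 1, 1)
  T_b: (4, 6, 0)
  T_e: (0, 6, 2)
(2) UNSAFE — no complete ordering exists.
Key observation: the pool after T_d, T_h, T_f is (3, 5, 3); every surviving request exceeds it in ram, so progress ends there.
Going as far as possible: T_d, T_h, T_f; after that, nothing fits. Walking it through:
  pool = (1, 1, 1)
  T_d needs (0, 1, 1) <= (1, 1, 1) -> finishes; pool += (1, 3, 2) = (2, 4, 3)
  T_h needs (2, 1, 0) <= (2, 4, 3) -> finishes; pool += (1, 0, 0) = (3, 4, 3)
  T_f needs (2, 1, 2) <= (3, 4, 3) -> finishes; pool += (0, 1, 0) = (3, 5, 3)
  T_b still needs (4, 6, 0) but only (3, 5, 3) is free — short on cpu and ram
  T_e still needs (0, 6, 2) but only (3, 5, 3) is free — short on ram
Never able to finish: T_b and T_e.
(3) Precisely 0 of the possible complete orderings are safe sequences.


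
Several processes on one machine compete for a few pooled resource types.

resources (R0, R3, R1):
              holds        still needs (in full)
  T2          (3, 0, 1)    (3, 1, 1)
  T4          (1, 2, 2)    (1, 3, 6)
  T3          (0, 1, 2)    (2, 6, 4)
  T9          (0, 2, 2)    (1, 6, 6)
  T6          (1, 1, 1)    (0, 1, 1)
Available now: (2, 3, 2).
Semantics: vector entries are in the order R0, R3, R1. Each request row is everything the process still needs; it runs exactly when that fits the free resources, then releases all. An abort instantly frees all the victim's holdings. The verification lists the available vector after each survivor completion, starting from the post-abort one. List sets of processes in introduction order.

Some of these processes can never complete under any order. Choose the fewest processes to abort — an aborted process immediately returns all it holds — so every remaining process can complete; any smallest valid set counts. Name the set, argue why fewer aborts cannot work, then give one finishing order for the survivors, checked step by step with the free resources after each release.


Minimum abort set: T3.
Key observation: T4 could never have finished before the abort; with (0, 1, 2) returned by T3, it fits at step 3.
No smaller set exists: with zero aborts the deadlock remains.
Survivors finish in the order: T6, T2, T4, T9. Check, step by step (pool after the aborts first):
  pool = (2, 4, 4)
  T6 needs (0, 1, 1) <= (2, 4, 4) -> finishes; pool += (1, 1, 1) = (3, 5, 5)
  T2 needs (3, 1, 1) <= (3, 5, 5) -> finishes; pool += (3, 0, 1) = (6, 5, 6)
  T4 needs (1, 3, 6) <= (6, 5, 6) -> finishes; pool += (1, 2, 2) = (7, 7, 8)
  T9 needs (1, 6, 6) <= (7, 7, 8) -> finishes; pool += (0, 2, 2) = (7, 9, 10)


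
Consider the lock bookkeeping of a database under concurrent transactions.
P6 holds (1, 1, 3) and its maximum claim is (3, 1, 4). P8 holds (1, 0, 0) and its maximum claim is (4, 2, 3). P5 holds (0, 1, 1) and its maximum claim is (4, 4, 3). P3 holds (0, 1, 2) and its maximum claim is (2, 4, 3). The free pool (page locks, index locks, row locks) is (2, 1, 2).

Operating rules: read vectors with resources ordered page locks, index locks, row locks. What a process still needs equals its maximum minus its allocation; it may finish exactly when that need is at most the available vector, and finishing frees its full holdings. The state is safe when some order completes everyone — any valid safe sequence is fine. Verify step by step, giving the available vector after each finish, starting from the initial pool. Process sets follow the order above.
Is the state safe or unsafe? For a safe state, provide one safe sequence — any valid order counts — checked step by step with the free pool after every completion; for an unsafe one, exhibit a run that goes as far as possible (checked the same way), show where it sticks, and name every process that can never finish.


UNSAFE — no complete ordering exists.
Key observation: after P6, P8 complete, (4, 2, 5) is the best the pool ever gets, yet each leftover process wants more index locks.
A maximal execution: P6, P8 — then nothing else fits. Verifying each step:
  pool = (2, 1, 2)
  P6 needs (2, 0, 1) <= (2, 1, 2) -> finishes; pool += (1, 1, 3) = (3, 2, 5)
  P8 needs (3, 2, 3) <= (3, 2, 5) -> finishes; pool += (1, 0, 0) = (4, 2, 5)
  P5 still needs (4, 3, 2) but only (4, 2, 5) is free — short on index locks
  P3 still needs (2, 3, 1) but only (4, 2, 5) is free — short on index locks
Permanently blocked: P5 and P3.


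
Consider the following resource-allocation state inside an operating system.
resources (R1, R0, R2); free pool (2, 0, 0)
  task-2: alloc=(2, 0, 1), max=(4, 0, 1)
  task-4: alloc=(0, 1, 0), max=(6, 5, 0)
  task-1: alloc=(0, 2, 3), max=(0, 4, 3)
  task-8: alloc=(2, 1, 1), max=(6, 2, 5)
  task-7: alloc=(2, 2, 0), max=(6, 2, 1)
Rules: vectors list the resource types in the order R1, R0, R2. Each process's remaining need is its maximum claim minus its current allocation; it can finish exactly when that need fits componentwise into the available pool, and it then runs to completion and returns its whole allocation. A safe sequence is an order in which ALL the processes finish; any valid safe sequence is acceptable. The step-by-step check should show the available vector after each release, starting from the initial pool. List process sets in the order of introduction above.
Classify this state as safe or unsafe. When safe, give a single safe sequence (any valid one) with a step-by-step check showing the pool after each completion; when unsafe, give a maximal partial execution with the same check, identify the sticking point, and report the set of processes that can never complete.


SAFE, for example via the order task-2, task-7, task-1, task-8, task-4.
Key observation: at task-2 the run first touches a limit — (2, 0, 0) against (2, 0, 0), exact on a resource it actually requests.
Verifying each step:
  pool = (2, 0, 0)
  run task-2 (needs (2, 0, 0), free (2, 0, 0)); after release of (2, 0, 1) the pool is (4, 0, 1)
  run task-7 (needs (4, 0, 1), free (4, 0, 1)); after release of (2, 2, 0) the pool is (6, 2, 1)
  run task-1 (needs (0, 2, 0), free (6, 2, 1)); after release of (0, 2, 3) the pool is (6, 4, 4)
  run task-8 (needs (4, 1, 4), free (6, 4, 4)); after release of (2, 1, 1) the pool is (8, 5, 5)
  run task-4 (needs (6, 4, 0), free (8, 5, 5)); after release of (0, 1, 0) the pool is (8, 6, 5)


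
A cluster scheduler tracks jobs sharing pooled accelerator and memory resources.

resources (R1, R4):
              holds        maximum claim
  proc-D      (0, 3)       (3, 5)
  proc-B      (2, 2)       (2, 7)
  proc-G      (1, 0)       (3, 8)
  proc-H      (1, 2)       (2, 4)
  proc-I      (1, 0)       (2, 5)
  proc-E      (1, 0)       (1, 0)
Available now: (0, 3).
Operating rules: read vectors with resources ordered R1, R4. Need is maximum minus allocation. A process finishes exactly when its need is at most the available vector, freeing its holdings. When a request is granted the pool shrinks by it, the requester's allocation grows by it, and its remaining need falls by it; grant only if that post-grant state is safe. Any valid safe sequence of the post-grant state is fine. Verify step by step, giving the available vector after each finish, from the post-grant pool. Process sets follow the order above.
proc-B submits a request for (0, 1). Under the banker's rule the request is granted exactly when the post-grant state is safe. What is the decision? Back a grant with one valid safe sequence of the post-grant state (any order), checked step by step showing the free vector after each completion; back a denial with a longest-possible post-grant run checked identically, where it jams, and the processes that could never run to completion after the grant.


GRANT: granting preserves safety; a valid post-grant sequence is proc-E, proc-H, proc-B, proc-I, proc-D, proc-G.
Key observation: (0, 2) free after granting still covers proc-E first, and each release covers the next.
Verifying the post-grant state step by step:
  pool = (0, 2)
  proc-E needs (0, 0) <= (0, 2) -> finishes; pool += (1, 0) = (1, 2)
  proc-H needs (1, 2) <= (1, 2) -> finishes; pool += (1, 2) = (2, 4)
  proc-B needs (0, 4) <= (2, 4) -> finishes; pool += (2, 3) = (4, 7)
  proc-I needs (1, 5) <= (4, 7) -> finishes; pool += (1, 0) = (5, 7)
  proc-D needs (3, 2) <= (5, 7) -> finishes; pool += (0, 3) = (5, 10)
  proc-G needs (2, 8) <= (5, 10) -> finishes; pool += (1, 0) = (6, 10)


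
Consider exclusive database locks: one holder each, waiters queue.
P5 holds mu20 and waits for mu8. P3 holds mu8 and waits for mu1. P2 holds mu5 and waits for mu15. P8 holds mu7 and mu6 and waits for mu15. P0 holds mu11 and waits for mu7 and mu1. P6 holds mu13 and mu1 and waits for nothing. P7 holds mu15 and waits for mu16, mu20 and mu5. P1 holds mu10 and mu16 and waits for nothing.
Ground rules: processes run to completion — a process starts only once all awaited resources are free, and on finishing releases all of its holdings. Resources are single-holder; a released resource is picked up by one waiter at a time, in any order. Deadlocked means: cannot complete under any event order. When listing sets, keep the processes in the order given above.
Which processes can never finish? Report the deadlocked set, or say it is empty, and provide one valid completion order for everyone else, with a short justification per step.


The deadlocked set is P2, P8, P0 and P7.
Key observation: the waits loop around P2 -> P7 -> P2 with no way out; P8 and P0 wait into the deadlock from upstream.
One completion order for the rest: P6, P3, P5, P1.
Step-by-step check:
  P6: no waits; runs immediately, freeing mu13 and mu1
  P3 waits on mu1 — all released -> runs and releases mu8
  P5 waits on mu8 — all released -> runs and releases mu20
  P1: no waits; runs immediately, freeing mu10 and mu16


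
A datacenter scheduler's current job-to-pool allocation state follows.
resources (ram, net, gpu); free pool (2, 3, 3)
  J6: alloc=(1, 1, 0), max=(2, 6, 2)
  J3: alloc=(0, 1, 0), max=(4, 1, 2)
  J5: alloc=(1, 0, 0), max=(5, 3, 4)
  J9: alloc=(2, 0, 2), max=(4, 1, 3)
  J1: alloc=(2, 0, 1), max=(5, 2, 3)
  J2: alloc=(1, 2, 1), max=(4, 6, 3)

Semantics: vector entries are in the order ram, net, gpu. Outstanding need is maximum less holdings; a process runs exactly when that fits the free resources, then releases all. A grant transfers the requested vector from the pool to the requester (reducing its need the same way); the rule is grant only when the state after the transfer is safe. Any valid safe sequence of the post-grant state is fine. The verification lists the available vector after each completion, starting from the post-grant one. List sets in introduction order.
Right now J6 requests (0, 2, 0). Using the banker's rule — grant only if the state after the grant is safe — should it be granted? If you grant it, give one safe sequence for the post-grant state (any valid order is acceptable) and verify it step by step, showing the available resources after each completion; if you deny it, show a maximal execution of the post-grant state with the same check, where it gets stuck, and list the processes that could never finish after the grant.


DENY: after the grant no complete ordering would exist.
Key observation: once J9, J3, J1 finish, the pool peaks at (6, 2, 6) — and every remaining process still needs more net than that.
After a pretend grant, a maximal execution: J9, J3, J1 — then nothing else fits. Check, step by step:
  pool = (2, 1, 3)
  J9: need (2, 1, 1) fits (2, 1, 3); releases (2, 0, 2), pool now (4, 1, 5)
  J3: need (4, 0, 2) fits (4, 1, 5); releases (0, 1, 0), pool now (4, 2, 5)
  J1: need (3, 2, 2) fits (4, 2, 5); releases (2, 0, 1), pool now (6, 2, 6)
  J6 still needs (1, 3, 2) but only (6, 2, 6) is free — short on net
  J5 still needs (4, 3, 4) but only (6, 2, 6) is free — short on net
  J2 still needs (3, 4, 2) but only (6, 2, 6) is free — short on net
Had the request been granted, J6, J5 and J2 could never finish.


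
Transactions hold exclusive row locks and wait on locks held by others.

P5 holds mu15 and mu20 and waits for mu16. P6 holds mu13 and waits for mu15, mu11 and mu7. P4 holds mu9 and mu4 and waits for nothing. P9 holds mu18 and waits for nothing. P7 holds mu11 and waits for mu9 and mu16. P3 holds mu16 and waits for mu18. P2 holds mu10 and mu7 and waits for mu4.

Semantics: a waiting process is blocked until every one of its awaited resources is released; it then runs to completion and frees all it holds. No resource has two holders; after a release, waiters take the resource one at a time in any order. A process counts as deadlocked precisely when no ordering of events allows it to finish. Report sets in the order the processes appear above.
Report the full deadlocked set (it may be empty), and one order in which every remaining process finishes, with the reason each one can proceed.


No process is deadlocked.
Key observation: every chain of waits terminates; starting from the processes that wait on nothing, all the rest unlock in turn.
The rest can finish in the order P9, P4, P3, P5, P7, P2, P6.
Walking it through:
  P9 waits on nothing -> runs at once and releases mu18
  P4 waits on nothing -> runs at once and releases mu9 and mu4
  P3 waits on mu18 — all released -> runs and releases mu16
  P5 waits on mu16 — all released -> runs and releases mu15 and mu20
  P7 waits on mu9 and mu16 — all released -> runs and releases mu11
  P2 waits on mu4 — all released -> runs and releases mu10 and mu7
  P6 waits on mu15, mu11 and mu7 — all released -> runs and releases mu13


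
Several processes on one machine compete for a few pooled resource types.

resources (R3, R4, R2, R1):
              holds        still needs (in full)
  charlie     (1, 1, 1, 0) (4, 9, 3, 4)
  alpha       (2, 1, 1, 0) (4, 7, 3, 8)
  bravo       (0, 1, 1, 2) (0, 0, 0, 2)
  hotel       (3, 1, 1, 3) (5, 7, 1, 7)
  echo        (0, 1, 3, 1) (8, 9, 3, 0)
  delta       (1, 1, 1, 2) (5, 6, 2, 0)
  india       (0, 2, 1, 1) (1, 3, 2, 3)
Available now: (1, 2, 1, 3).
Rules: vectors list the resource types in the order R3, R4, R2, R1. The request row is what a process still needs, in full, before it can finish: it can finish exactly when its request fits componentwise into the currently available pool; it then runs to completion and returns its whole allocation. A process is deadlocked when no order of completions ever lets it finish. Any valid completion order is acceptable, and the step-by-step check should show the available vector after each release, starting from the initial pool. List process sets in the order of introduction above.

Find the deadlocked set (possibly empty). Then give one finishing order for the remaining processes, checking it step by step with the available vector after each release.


Deadlocked set: charlie, alpha, hotel, echo and delta.
Key observation: no order helps: past bravo, india, the free pool tops out at (1, 5, 3, 6), below what each blocked process needs in R3.
A valid finishing order for the others: bravo, india. Verifying each step:
  pool = (1, 2, 1, 3)
  bravo: need (0, 0, 0, 2) fits (1, 2, 1, 3); releases (0, 1, 1, 2), pool now (1, 3, 2, 5)
  india: need (1, 3, 2, 3) fits (1, 3, 2, 5); releases (0, 2, 1, 1), pool now (1, 5, 3, 6)
None of the blocked processes ever fits:
  blocked: charlie wants (4, 9, 3, 4), pool (1, 5, 3, 6) — not enough R3 and R4
  blocked: alpha wants (4, 7, 3, 8), pool (1, 5, 3, 6) — not enough R3, R4 and R1
  blocked: hotel wants (5, 7, 1, 7), pool (1, 5, 3, 6) — not enough R3, R4 and R1
  blocked: echo wants (8, 9, 3, 0), pool (1, 5, 3, 6) — not enough R3 and R4
  blocked: delta wants (5, 6, 2, 0), pool (1, 5, 3, 6) — not enough R3 and R4


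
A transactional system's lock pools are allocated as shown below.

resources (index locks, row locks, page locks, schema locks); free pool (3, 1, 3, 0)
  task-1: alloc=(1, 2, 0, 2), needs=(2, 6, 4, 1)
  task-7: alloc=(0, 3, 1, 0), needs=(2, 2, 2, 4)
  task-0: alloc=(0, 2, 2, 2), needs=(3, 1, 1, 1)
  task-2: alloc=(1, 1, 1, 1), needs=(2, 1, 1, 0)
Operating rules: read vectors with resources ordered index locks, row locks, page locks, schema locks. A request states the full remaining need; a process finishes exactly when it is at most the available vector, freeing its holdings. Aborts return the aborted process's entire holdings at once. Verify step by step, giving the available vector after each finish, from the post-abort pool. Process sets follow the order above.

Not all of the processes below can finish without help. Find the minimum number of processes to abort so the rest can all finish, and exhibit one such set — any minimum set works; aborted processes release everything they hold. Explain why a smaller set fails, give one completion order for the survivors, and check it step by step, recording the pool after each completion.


Minimum abort set: task-7.
Key observation: the deadlocked task-1 becomes finishable only because task-7 released (0, 3, 1, 0); it completes at step 3 below.
Minimality: the empty abort set fails — the state is deadlocked as it stands.
The survivors complete as task-2, task-0, task-1. Verifying each step (starting from the post-abort pool):
  pool = (3, 4, 4, 0)
  task-2: need (2, 1, 1, 0) fits (3, 4, 4, 0); releases (1, 1, 1, 1), pool now (4, 5, 5, 1)
  task-0: need (3, 1, 1, 1) fits (4, 5, 5, 1); releases (0, 2, 2, 2), pool now (4, 7, 7, 3)
  task-1: need (2, 6, 4, 1) fits (4, 7, 7, 3); releases (1, 2, 0, 2), pool now (5, 9, 7, 5)


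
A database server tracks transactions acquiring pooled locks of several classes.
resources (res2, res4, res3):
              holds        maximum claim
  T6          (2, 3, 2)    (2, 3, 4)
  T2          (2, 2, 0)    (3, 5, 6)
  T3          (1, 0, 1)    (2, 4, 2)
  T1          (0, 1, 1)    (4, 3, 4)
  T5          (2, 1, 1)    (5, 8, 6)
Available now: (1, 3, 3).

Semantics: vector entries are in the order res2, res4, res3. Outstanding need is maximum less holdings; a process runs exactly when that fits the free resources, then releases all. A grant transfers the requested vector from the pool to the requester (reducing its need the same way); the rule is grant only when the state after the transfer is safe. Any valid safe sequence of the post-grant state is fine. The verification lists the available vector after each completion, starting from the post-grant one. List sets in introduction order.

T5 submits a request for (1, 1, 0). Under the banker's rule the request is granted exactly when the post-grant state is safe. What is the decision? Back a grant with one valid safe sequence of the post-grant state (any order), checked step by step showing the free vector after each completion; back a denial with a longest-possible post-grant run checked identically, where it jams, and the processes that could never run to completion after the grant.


GRANT. The post-grant state is safe; one safe sequence: T6, T3, T2, T1, T5.
Key observation: after the grant the pool drops to (0, 2, 3), which still lets T6 finish first and unwind the rest.
Step-by-step check of the post-grant state:
  pool = (0, 2, 3)
  T6: need (0, 0, 2) fits (0, 2, 3); releases (2, 3, 2), pool now (2, 5, 5)
  T3: need (1, 4, 1) fits (2, 5, 5); releases (1, 0, 1), pool now (3, 5, 6)
  T2: need (1, 3, 6) fits (3, 5, 6); releases (2, 2, 0), pool now (5, 7, 6)
  T1: need (4, 2, 3) fits (5, 7, 6); releases (0, 1, 1), pool now (5, 8, 7)
  T5: need (2, 6, 5) fits (5, 8, 7); releases (3, 2, 1), pool now (8, 10, 8)


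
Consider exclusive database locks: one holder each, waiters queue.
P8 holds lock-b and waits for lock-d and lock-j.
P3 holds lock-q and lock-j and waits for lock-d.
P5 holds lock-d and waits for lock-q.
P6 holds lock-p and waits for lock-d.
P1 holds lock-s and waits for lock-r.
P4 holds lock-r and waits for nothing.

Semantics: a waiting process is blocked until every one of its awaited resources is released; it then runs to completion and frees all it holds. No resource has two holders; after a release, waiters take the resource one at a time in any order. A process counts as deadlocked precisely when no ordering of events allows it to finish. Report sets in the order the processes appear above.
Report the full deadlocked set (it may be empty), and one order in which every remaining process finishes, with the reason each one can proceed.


Deadlocked set: P8, P3, P5 and P6.
Key observation: the waits loop around P3 -> P5 -> P3 with no way out; P8 and P6 wait into the deadlock from upstream.
One completion order for the rest: P4, P1.
Step-by-step check:
  run P4 (it waits on nothing); releases lock-r
  run P1 (all its waits — lock-r — are resolved); releases lock-s


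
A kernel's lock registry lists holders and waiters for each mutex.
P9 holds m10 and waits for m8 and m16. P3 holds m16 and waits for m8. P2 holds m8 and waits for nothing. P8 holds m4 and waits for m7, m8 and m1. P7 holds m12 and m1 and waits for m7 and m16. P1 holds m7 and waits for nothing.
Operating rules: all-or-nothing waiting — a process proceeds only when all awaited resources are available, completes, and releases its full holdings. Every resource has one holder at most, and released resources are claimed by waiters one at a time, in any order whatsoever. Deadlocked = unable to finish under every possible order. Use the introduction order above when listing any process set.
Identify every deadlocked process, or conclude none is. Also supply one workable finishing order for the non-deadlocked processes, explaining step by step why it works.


Nothing here is deadlocked.
Key observation: the wait relation is loop-free; peeling off processes with no waits unwinds the whole state.
A valid finishing order for the others: P1, P2, P3, P9, P7, P8.
Check, step by step:
  run P1 (it waits on nothing); releases m7
  run P2 (it waits on nothing); releases m8
  P3: everything it awaited (m8) is free; runs, freeing m16
  P9: everything it awaited (m8 and m16) is free; runs, freeing m10
  P7: everything it awaited (m7 and m16) is free; runs, freeing m12 and m1
  P8: everything it awaited (m7, m8 and m1) is free; runs, freeing m4


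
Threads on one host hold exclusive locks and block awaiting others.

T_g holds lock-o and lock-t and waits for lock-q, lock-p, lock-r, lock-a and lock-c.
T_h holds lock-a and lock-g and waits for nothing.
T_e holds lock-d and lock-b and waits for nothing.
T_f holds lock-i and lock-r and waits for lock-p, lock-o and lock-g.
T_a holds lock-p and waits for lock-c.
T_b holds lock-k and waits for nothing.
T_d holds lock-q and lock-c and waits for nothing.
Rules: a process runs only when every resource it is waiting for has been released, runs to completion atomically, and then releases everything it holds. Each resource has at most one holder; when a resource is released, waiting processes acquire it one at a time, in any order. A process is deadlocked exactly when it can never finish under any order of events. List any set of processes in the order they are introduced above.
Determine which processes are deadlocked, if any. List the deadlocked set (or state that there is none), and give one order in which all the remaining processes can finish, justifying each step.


Deadlocked: T_g and T_f.
Key observation: the waits loop around T_g -> T_f -> T_g with no way out; no other process is dragged down with it.
A valid finishing order for the others: T_d, T_h, T_a, T_e, T_b.
Walking it through:
  T_d: no waits; runs immediately, freeing lock-q and lock-c
  T_h: no waits; runs immediately, freeing lock-a and lock-g
  T_a: everything it awaited (lock-c) is free; runs, freeing lock-p
  T_e: no waits; runs immediately, freeing lock-d and lock-b
  T_b: no waits; runs immediately, freeing lock-k


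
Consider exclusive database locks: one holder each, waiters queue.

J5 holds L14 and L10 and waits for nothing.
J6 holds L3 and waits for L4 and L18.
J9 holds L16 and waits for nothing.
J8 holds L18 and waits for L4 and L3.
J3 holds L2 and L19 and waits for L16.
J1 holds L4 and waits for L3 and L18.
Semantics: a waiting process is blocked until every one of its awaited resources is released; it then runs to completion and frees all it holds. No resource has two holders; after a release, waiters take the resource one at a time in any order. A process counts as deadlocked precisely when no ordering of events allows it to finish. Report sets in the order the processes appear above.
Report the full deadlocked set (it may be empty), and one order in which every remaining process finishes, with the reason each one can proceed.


Deadlocked: J6, J8 and J1.
Key observation: the loop J6 -> J8 -> J6 blocks itself forever; J1 is caught in further circular waits.
The rest can finish in the order J9, J3, J5.
Step-by-step check:
  run J9 (it waits on nothing); releases L16
  J3: everything it awaited (L16) is free; runs, freeing L2 and L19
  run J5 (it waits on nothing); releases L14 and L10


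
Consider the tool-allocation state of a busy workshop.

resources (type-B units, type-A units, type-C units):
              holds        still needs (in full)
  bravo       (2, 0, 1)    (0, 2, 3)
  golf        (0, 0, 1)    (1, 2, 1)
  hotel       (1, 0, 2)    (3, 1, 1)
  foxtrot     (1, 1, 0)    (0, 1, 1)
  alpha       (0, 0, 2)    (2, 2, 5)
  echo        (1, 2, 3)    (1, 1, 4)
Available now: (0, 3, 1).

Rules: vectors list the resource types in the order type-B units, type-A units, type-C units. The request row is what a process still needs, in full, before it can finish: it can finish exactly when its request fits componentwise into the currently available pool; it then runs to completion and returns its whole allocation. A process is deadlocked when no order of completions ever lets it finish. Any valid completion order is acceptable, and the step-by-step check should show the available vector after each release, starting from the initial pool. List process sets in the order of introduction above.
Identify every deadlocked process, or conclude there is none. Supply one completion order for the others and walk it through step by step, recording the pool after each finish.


The deadlocked set is bravo, hotel, alpha and echo.
Key observation: after foxtrot, golf the pool peaks at (1, 4, 2), and each blocked process is short somewhere: bravo on type-C units; hotel on type-B units; alpha on type-B units, type-C units; echo on type-C units.
A valid finishing order for the others: foxtrot, golf. Check, step by step:
  pool = (0, 3, 1)
  foxtrot needs (0, 1, 1) <= (0, 3, 1) -> finishes; pool += (1, 1, 0) = (1, 4, 1)
  golf needs (1, 2, 1) <= (1, 4, 1) -> finishes; pool += (0, 0, 1) = (1, 4, 2)
None of the blocked processes ever fits:
  bravo cannot run: need (0, 2, 3) vs free (1, 4, 2) (insufficient type-C units)
  hotel cannot run: need (3, 1, 1) vs free (1, 4, 2) (insufficient type-B units)
  alpha cannot run: need (2, 2, 5) vs free (1, 4, 2) (insufficient type-B units and type-C units)
  echo cannot run: need (1, 1, 4) vs free (1, 4, 2) (insufficient type-C units)


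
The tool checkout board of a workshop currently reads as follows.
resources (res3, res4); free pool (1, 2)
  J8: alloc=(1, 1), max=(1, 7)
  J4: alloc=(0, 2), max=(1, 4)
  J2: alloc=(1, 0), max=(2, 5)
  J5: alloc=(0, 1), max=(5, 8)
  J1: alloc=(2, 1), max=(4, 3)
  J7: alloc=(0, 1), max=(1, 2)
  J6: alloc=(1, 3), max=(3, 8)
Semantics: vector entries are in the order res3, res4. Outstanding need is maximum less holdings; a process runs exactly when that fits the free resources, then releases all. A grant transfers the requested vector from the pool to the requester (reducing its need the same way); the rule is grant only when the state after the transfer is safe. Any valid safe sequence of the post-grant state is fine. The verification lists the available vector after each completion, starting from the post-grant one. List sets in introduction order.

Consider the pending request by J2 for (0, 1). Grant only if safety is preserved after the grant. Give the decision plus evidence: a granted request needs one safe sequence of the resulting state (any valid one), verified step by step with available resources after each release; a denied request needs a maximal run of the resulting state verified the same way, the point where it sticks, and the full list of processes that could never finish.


GRANT — the state after the grant stays safe, e.g. via J7, J4, J2, J6, J8, J1, J5.
Key observation: with (1, 1) left after the transfer, J7 can run at once — the state stays safe.
Step-by-step check of the post-grant state:
  pool = (1, 1)
  run J7 (needs (1, 1), free (1, 1)); after release of (0, 1) the pool is (1, 2)
  run J4 (needs (1, 2), free (1, 2)); after release of (0, 2) the pool is (1, 4)
  run J2 (needs (1, 4), free (1, 4)); after release of (1, 1) the pool is (2, 5)
  run J6 (needs (2, 5), free (2, 5)); after release of (1, 3) the pool is (3, 8)
  run J8 (needs (0, 6), free (3, 8)); after release of (1, 1) the pool is (4, 9)
  run J1 (needs (2, 2), free (4, 9)); after release of (2, 1) the pool is (6, 10)
  run J5 (needs (5, 7), free (6, 10)); after release of (0, 1) the pool is (6, 11)


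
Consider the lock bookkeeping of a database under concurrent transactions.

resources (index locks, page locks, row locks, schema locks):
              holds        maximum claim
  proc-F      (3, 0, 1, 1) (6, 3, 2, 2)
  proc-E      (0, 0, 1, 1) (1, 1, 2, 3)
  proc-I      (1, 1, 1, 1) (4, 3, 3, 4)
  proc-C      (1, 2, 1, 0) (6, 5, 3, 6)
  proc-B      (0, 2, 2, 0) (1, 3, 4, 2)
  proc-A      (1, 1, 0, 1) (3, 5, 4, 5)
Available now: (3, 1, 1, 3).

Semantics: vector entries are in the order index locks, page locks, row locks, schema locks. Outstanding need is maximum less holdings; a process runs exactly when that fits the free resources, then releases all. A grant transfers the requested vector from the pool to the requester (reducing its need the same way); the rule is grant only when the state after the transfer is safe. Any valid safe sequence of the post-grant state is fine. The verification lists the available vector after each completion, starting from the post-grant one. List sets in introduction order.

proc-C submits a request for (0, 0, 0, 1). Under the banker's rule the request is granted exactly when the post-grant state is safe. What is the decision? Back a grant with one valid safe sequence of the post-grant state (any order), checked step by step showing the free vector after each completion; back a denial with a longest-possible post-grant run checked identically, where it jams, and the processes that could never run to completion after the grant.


GRANT. The post-grant state is safe; one safe sequence: proc-E, proc-B, proc-I, proc-F, proc-C, proc-A.
Key observation: after the grant the pool drops to (3, 1, 1, 2), which still lets proc-E finish first and unwind the rest.
Step-by-step check of the post-grant state:
  pool = (3, 1, 1, 2)
  proc-E: need (1, 1, 1, 2) fits (3, 1, 1, 2); releases (0, 0, 1, 1), pool now (3, 1, 2, 3)
  proc-B: need (1, 1, 2, 2) fits (3, 1, 2, 3); releases (0, 2, 2, 0), pool now (3, 3, 4, 3)
  proc-I: need (3, 2, 2, 3) fits (3, 3, 4, 3); releases (1, 1, 1, 1), pool now (4, 4, 5, 4)
  proc-F: need (3, 3, 1, 1) fits (4, 4, 5, 4); releases (3, 0, 1, 1), pool now (7, 4, 6, 5)
  proc-C: need (5, 3, 2, 5) fits (7, 4, 6, 5); releases (1, 2, 1, 1), pool now (8, 6, 7, 6)
  proc-A: need (2, 4, 4, 4) fits (8, 6, 7, 6); releases (1, 1, 0, 1), pool now (9, 7, 7, 7)


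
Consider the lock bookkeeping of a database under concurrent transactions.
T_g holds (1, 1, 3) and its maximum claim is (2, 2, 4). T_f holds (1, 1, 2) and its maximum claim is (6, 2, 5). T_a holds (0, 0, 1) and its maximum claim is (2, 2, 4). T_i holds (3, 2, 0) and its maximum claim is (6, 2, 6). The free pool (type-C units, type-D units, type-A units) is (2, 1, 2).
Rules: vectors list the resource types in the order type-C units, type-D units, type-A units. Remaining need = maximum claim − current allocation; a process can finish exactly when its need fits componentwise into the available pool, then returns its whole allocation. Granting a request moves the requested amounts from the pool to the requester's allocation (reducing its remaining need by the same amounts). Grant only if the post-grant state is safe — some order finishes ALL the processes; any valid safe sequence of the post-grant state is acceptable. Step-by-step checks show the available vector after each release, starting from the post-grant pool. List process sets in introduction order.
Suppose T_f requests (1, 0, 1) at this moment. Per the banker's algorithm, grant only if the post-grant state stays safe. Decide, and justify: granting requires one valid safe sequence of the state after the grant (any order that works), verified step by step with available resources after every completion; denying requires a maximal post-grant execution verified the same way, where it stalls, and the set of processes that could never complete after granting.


DENY: after the grant no complete ordering would exist.
Key observation: the wall is type-C units: completing T_g, T_a brings the pool only to (2, 2, 5), and all the rest need more.
On the post-grant state, T_g, T_a is a maximal run — nothing extends it. Verifying each step:
  pool = (1, 1, 1)
  run T_g (needs (1, 1, 1), free (1, 1, 1)); after release of (1, 1, 3) the pool is (2, 2, 4)
  run T_a (needs (2, 2, 3), free (2, 2, 4)); after release of (0, 0, 1) the pool is (2, 2, 5)
  T_f cannot run: need (4, 1, 2) vs free (2, 2, 5) (insufficient type-C units)
  T_i cannot run: need (3, 0, 6) vs free (2, 2, 5) (insufficient type-C units and type-A units)
Processes that could never finish after the grant: T_f and T_i.
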